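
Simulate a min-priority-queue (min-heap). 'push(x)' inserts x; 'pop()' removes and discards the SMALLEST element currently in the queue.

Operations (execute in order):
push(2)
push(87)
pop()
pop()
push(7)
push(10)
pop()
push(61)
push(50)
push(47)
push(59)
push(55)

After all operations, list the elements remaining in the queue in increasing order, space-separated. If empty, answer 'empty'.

push(2): heap contents = [2]
push(87): heap contents = [2, 87]
pop() → 2: heap contents = [87]
pop() → 87: heap contents = []
push(7): heap contents = [7]
push(10): heap contents = [7, 10]
pop() → 7: heap contents = [10]
push(61): heap contents = [10, 61]
push(50): heap contents = [10, 50, 61]
push(47): heap contents = [10, 47, 50, 61]
push(59): heap contents = [10, 47, 50, 59, 61]
push(55): heap contents = [10, 47, 50, 55, 59, 61]

Answer: 10 47 50 55 59 61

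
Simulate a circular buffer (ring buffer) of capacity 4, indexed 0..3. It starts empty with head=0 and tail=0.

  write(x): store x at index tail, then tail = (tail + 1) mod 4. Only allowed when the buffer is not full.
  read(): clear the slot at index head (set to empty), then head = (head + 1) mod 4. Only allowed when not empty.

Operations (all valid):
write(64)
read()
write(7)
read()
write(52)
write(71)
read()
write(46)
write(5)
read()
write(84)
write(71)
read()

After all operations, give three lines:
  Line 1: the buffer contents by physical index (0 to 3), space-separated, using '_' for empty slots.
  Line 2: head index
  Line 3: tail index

Answer: _ 5 84 71
1
0

Derivation:
write(64): buf=[64 _ _ _], head=0, tail=1, size=1
read(): buf=[_ _ _ _], head=1, tail=1, size=0
write(7): buf=[_ 7 _ _], head=1, tail=2, size=1
read(): buf=[_ _ _ _], head=2, tail=2, size=0
write(52): buf=[_ _ 52 _], head=2, tail=3, size=1
write(71): buf=[_ _ 52 71], head=2, tail=0, size=2
read(): buf=[_ _ _ 71], head=3, tail=0, size=1
write(46): buf=[46 _ _ 71], head=3, tail=1, size=2
write(5): buf=[46 5 _ 71], head=3, tail=2, size=3
read(): buf=[46 5 _ _], head=0, tail=2, size=2
write(84): buf=[46 5 84 _], head=0, tail=3, size=3
write(71): buf=[46 5 84 71], head=0, tail=0, size=4
read(): buf=[_ 5 84 71], head=1, tail=0, size=3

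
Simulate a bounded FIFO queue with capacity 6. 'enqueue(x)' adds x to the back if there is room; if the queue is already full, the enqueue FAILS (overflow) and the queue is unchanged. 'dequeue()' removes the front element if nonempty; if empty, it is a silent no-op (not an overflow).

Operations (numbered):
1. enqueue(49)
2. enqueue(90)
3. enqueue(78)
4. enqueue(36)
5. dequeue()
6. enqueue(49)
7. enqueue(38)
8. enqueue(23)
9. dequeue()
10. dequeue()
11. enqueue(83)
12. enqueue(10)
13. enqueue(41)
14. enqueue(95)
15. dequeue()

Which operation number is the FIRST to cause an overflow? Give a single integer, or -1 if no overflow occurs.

1. enqueue(49): size=1
2. enqueue(90): size=2
3. enqueue(78): size=3
4. enqueue(36): size=4
5. dequeue(): size=3
6. enqueue(49): size=4
7. enqueue(38): size=5
8. enqueue(23): size=6
9. dequeue(): size=5
10. dequeue(): size=4
11. enqueue(83): size=5
12. enqueue(10): size=6
13. enqueue(41): size=6=cap → OVERFLOW (fail)
14. enqueue(95): size=6=cap → OVERFLOW (fail)
15. dequeue(): size=5

Answer: 13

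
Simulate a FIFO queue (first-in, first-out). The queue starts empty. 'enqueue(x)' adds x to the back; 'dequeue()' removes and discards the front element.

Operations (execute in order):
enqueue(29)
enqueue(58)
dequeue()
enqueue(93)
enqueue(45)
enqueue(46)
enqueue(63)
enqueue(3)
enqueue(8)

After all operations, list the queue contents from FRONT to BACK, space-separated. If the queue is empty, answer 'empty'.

enqueue(29): [29]
enqueue(58): [29, 58]
dequeue(): [58]
enqueue(93): [58, 93]
enqueue(45): [58, 93, 45]
enqueue(46): [58, 93, 45, 46]
enqueue(63): [58, 93, 45, 46, 63]
enqueue(3): [58, 93, 45, 46, 63, 3]
enqueue(8): [58, 93, 45, 46, 63, 3, 8]

Answer: 58 93 45 46 63 3 8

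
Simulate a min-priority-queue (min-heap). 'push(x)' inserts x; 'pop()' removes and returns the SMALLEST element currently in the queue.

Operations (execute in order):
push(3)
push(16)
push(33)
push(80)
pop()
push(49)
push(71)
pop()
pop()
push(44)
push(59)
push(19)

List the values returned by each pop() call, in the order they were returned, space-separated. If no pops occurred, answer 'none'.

Answer: 3 16 33

Derivation:
push(3): heap contents = [3]
push(16): heap contents = [3, 16]
push(33): heap contents = [3, 16, 33]
push(80): heap contents = [3, 16, 33, 80]
pop() → 3: heap contents = [16, 33, 80]
push(49): heap contents = [16, 33, 49, 80]
push(71): heap contents = [16, 33, 49, 71, 80]
pop() → 16: heap contents = [33, 49, 71, 80]
pop() → 33: heap contents = [49, 71, 80]
push(44): heap contents = [44, 49, 71, 80]
push(59): heap contents = [44, 49, 59, 71, 80]
push(19): heap contents = [19, 44, 49, 59, 71, 80]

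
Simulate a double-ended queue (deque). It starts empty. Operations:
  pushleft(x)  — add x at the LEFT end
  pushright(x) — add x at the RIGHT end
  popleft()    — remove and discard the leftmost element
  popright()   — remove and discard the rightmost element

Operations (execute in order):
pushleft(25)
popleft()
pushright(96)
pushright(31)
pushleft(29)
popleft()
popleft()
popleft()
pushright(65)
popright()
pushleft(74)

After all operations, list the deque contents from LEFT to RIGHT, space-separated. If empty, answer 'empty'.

Answer: 74

Derivation:
pushleft(25): [25]
popleft(): []
pushright(96): [96]
pushright(31): [96, 31]
pushleft(29): [29, 96, 31]
popleft(): [96, 31]
popleft(): [31]
popleft(): []
pushright(65): [65]
popright(): []
pushleft(74): [74]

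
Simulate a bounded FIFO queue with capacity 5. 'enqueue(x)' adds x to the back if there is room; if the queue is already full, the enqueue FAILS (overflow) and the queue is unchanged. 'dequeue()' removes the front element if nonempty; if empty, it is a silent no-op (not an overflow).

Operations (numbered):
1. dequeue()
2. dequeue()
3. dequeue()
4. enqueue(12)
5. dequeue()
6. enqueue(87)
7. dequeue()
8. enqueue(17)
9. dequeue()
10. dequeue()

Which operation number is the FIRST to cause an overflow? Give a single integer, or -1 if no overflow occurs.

Answer: -1

Derivation:
1. dequeue(): empty, no-op, size=0
2. dequeue(): empty, no-op, size=0
3. dequeue(): empty, no-op, size=0
4. enqueue(12): size=1
5. dequeue(): size=0
6. enqueue(87): size=1
7. dequeue(): size=0
8. enqueue(17): size=1
9. dequeue(): size=0
10. dequeue(): empty, no-op, size=0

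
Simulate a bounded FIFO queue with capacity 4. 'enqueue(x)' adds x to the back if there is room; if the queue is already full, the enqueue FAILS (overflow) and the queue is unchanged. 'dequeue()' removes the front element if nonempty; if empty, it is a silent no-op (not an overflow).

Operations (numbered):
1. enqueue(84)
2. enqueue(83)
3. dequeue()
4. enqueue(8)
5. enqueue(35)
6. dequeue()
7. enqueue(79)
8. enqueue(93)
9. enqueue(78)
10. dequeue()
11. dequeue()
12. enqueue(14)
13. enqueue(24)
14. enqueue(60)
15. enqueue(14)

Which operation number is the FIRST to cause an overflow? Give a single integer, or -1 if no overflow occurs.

Answer: 9

Derivation:
1. enqueue(84): size=1
2. enqueue(83): size=2
3. dequeue(): size=1
4. enqueue(8): size=2
5. enqueue(35): size=3
6. dequeue(): size=2
7. enqueue(79): size=3
8. enqueue(93): size=4
9. enqueue(78): size=4=cap → OVERFLOW (fail)
10. dequeue(): size=3
11. dequeue(): size=2
12. enqueue(14): size=3
13. enqueue(24): size=4
14. enqueue(60): size=4=cap → OVERFLOW (fail)
15. enqueue(14): size=4=cap → OVERFLOW (fail)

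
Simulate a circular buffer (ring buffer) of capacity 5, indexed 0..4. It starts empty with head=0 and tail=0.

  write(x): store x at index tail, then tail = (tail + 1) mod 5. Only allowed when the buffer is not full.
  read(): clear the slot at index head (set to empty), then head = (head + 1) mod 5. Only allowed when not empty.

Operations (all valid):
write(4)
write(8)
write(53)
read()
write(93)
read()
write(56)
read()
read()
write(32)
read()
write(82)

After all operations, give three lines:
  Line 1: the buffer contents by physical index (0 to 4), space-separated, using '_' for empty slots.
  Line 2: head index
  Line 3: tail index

Answer: 32 82 _ _ _
0
2

Derivation:
write(4): buf=[4 _ _ _ _], head=0, tail=1, size=1
write(8): buf=[4 8 _ _ _], head=0, tail=2, size=2
write(53): buf=[4 8 53 _ _], head=0, tail=3, size=3
read(): buf=[_ 8 53 _ _], head=1, tail=3, size=2
write(93): buf=[_ 8 53 93 _], head=1, tail=4, size=3
read(): buf=[_ _ 53 93 _], head=2, tail=4, size=2
write(56): buf=[_ _ 53 93 56], head=2, tail=0, size=3
read(): buf=[_ _ _ 93 56], head=3, tail=0, size=2
read(): buf=[_ _ _ _ 56], head=4, tail=0, size=1
write(32): buf=[32 _ _ _ 56], head=4, tail=1, size=2
read(): buf=[32 _ _ _ _], head=0, tail=1, size=1
write(82): buf=[32 82 _ _ _], head=0, tail=2, size=2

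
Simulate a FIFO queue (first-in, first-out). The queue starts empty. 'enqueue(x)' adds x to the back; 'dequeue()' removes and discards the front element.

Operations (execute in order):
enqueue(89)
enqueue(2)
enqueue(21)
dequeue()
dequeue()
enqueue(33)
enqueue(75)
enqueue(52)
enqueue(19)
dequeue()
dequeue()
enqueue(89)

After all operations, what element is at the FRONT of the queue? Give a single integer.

enqueue(89): queue = [89]
enqueue(2): queue = [89, 2]
enqueue(21): queue = [89, 2, 21]
dequeue(): queue = [2, 21]
dequeue(): queue = [21]
enqueue(33): queue = [21, 33]
enqueue(75): queue = [21, 33, 75]
enqueue(52): queue = [21, 33, 75, 52]
enqueue(19): queue = [21, 33, 75, 52, 19]
dequeue(): queue = [33, 75, 52, 19]
dequeue(): queue = [75, 52, 19]
enqueue(89): queue = [75, 52, 19, 89]

Answer: 75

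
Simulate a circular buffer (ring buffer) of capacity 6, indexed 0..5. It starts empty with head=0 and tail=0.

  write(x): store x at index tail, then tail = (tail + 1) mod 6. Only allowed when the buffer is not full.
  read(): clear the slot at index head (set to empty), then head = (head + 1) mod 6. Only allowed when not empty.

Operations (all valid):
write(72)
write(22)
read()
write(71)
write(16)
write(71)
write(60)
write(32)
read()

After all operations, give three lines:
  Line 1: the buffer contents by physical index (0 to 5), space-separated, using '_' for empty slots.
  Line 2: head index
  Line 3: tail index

Answer: 32 _ 71 16 71 60
2
1

Derivation:
write(72): buf=[72 _ _ _ _ _], head=0, tail=1, size=1
write(22): buf=[72 22 _ _ _ _], head=0, tail=2, size=2
read(): buf=[_ 22 _ _ _ _], head=1, tail=2, size=1
write(71): buf=[_ 22 71 _ _ _], head=1, tail=3, size=2
write(16): buf=[_ 22 71 16 _ _], head=1, tail=4, size=3
write(71): buf=[_ 22 71 16 71 _], head=1, tail=5, size=4
write(60): buf=[_ 22 71 16 71 60], head=1, tail=0, size=5
write(32): buf=[32 22 71 16 71 60], head=1, tail=1, size=6
read(): buf=[32 _ 71 16 71 60], head=2, tail=1, size=5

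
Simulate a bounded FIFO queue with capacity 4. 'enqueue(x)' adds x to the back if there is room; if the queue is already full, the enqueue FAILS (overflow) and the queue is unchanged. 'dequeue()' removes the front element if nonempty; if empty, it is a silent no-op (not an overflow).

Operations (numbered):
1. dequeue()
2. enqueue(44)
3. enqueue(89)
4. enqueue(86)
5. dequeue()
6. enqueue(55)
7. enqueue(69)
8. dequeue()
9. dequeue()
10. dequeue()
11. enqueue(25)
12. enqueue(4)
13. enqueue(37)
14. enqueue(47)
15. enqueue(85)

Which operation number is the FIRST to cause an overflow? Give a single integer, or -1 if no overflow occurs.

1. dequeue(): empty, no-op, size=0
2. enqueue(44): size=1
3. enqueue(89): size=2
4. enqueue(86): size=3
5. dequeue(): size=2
6. enqueue(55): size=3
7. enqueue(69): size=4
8. dequeue(): size=3
9. dequeue(): size=2
10. dequeue(): size=1
11. enqueue(25): size=2
12. enqueue(4): size=3
13. enqueue(37): size=4
14. enqueue(47): size=4=cap → OVERFLOW (fail)
15. enqueue(85): size=4=cap → OVERFLOW (fail)

Answer: 14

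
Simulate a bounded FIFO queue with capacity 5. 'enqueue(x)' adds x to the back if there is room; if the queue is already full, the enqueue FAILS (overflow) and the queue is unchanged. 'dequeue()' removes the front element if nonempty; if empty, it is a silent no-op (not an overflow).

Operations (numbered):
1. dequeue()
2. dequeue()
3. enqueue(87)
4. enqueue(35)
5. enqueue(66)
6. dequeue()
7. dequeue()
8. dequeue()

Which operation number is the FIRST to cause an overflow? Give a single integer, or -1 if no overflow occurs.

Answer: -1

Derivation:
1. dequeue(): empty, no-op, size=0
2. dequeue(): empty, no-op, size=0
3. enqueue(87): size=1
4. enqueue(35): size=2
5. enqueue(66): size=3
6. dequeue(): size=2
7. dequeue(): size=1
8. dequeue(): size=0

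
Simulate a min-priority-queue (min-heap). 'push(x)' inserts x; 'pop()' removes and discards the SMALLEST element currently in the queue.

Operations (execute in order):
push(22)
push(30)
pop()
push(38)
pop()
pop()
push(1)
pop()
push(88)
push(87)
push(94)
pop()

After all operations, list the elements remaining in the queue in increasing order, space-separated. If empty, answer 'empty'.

Answer: 88 94

Derivation:
push(22): heap contents = [22]
push(30): heap contents = [22, 30]
pop() → 22: heap contents = [30]
push(38): heap contents = [30, 38]
pop() → 30: heap contents = [38]
pop() → 38: heap contents = []
push(1): heap contents = [1]
pop() → 1: heap contents = []
push(88): heap contents = [88]
push(87): heap contents = [87, 88]
push(94): heap contents = [87, 88, 94]
pop() → 87: heap contents = [88, 94]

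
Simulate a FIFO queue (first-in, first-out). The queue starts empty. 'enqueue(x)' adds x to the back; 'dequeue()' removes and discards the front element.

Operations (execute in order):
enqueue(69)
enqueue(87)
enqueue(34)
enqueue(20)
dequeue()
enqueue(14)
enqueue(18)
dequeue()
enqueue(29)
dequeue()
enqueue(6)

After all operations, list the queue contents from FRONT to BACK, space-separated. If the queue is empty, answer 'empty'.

Answer: 20 14 18 29 6

Derivation:
enqueue(69): [69]
enqueue(87): [69, 87]
enqueue(34): [69, 87, 34]
enqueue(20): [69, 87, 34, 20]
dequeue(): [87, 34, 20]
enqueue(14): [87, 34, 20, 14]
enqueue(18): [87, 34, 20, 14, 18]
dequeue(): [34, 20, 14, 18]
enqueue(29): [34, 20, 14, 18, 29]
dequeue(): [20, 14, 18, 29]
enqueue(6): [20, 14, 18, 29, 6]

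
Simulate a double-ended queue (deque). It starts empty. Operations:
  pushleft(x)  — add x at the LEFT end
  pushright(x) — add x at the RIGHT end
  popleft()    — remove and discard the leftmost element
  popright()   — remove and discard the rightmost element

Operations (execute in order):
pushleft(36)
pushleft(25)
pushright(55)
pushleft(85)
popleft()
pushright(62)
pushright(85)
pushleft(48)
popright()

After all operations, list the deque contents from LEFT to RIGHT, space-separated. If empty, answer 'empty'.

Answer: 48 25 36 55 62

Derivation:
pushleft(36): [36]
pushleft(25): [25, 36]
pushright(55): [25, 36, 55]
pushleft(85): [85, 25, 36, 55]
popleft(): [25, 36, 55]
pushright(62): [25, 36, 55, 62]
pushright(85): [25, 36, 55, 62, 85]
pushleft(48): [48, 25, 36, 55, 62, 85]
popright(): [48, 25, 36, 55, 62]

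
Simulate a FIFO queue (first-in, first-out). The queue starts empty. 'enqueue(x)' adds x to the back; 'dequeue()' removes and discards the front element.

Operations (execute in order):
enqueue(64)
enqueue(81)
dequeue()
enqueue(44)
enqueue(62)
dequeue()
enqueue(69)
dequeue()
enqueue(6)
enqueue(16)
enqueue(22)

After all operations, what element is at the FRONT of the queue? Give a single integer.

Answer: 62

Derivation:
enqueue(64): queue = [64]
enqueue(81): queue = [64, 81]
dequeue(): queue = [81]
enqueue(44): queue = [81, 44]
enqueue(62): queue = [81, 44, 62]
dequeue(): queue = [44, 62]
enqueue(69): queue = [44, 62, 69]
dequeue(): queue = [62, 69]
enqueue(6): queue = [62, 69, 6]
enqueue(16): queue = [62, 69, 6, 16]
enqueue(22): queue = [62, 69, 6, 16, 22]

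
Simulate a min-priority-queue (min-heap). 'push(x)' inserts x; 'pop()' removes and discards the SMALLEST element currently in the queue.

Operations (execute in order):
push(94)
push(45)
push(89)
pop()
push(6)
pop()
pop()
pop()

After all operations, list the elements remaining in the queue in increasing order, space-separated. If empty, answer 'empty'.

Answer: empty

Derivation:
push(94): heap contents = [94]
push(45): heap contents = [45, 94]
push(89): heap contents = [45, 89, 94]
pop() → 45: heap contents = [89, 94]
push(6): heap contents = [6, 89, 94]
pop() → 6: heap contents = [89, 94]
pop() → 89: heap contents = [94]
pop() → 94: heap contents = []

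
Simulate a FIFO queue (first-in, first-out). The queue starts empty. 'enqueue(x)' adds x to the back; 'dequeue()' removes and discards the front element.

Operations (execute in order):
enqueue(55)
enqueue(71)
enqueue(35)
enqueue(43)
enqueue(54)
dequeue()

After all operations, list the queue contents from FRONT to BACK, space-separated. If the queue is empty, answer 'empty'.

enqueue(55): [55]
enqueue(71): [55, 71]
enqueue(35): [55, 71, 35]
enqueue(43): [55, 71, 35, 43]
enqueue(54): [55, 71, 35, 43, 54]
dequeue(): [71, 35, 43, 54]

Answer: 71 35 43 54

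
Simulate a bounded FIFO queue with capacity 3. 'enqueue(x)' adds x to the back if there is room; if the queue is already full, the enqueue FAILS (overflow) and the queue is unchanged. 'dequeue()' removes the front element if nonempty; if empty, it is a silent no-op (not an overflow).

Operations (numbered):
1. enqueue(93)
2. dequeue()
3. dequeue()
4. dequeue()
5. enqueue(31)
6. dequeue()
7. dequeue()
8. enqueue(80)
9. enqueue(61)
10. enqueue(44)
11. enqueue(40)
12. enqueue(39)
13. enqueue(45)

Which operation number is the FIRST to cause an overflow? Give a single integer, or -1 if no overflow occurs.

Answer: 11

Derivation:
1. enqueue(93): size=1
2. dequeue(): size=0
3. dequeue(): empty, no-op, size=0
4. dequeue(): empty, no-op, size=0
5. enqueue(31): size=1
6. dequeue(): size=0
7. dequeue(): empty, no-op, size=0
8. enqueue(80): size=1
9. enqueue(61): size=2
10. enqueue(44): size=3
11. enqueue(40): size=3=cap → OVERFLOW (fail)
12. enqueue(39): size=3=cap → OVERFLOW (fail)
13. enqueue(45): size=3=cap → OVERFLOW (fail)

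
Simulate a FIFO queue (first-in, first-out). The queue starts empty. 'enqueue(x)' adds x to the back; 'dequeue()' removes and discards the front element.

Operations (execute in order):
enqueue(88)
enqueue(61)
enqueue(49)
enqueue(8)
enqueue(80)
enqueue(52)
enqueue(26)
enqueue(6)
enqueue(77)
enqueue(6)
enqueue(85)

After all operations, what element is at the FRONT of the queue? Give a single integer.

Answer: 88

Derivation:
enqueue(88): queue = [88]
enqueue(61): queue = [88, 61]
enqueue(49): queue = [88, 61, 49]
enqueue(8): queue = [88, 61, 49, 8]
enqueue(80): queue = [88, 61, 49, 8, 80]
enqueue(52): queue = [88, 61, 49, 8, 80, 52]
enqueue(26): queue = [88, 61, 49, 8, 80, 52, 26]
enqueue(6): queue = [88, 61, 49, 8, 80, 52, 26, 6]
enqueue(77): queue = [88, 61, 49, 8, 80, 52, 26, 6, 77]
enqueue(6): queue = [88, 61, 49, 8, 80, 52, 26, 6, 77, 6]
enqueue(85): queue = [88, 61, 49, 8, 80, 52, 26, 6, 77, 6, 85]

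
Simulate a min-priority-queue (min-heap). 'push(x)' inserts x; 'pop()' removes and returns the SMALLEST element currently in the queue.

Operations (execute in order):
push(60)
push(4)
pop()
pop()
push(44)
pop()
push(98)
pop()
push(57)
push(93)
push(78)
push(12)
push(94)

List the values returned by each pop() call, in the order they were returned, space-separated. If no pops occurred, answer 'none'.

Answer: 4 60 44 98

Derivation:
push(60): heap contents = [60]
push(4): heap contents = [4, 60]
pop() → 4: heap contents = [60]
pop() → 60: heap contents = []
push(44): heap contents = [44]
pop() → 44: heap contents = []
push(98): heap contents = [98]
pop() → 98: heap contents = []
push(57): heap contents = [57]
push(93): heap contents = [57, 93]
push(78): heap contents = [57, 78, 93]
push(12): heap contents = [12, 57, 78, 93]
push(94): heap contents = [12, 57, 78, 93, 94]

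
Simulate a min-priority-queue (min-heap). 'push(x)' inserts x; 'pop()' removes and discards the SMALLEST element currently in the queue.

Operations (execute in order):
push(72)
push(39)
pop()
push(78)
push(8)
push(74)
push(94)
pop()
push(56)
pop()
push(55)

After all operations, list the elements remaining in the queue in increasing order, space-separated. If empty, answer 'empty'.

push(72): heap contents = [72]
push(39): heap contents = [39, 72]
pop() → 39: heap contents = [72]
push(78): heap contents = [72, 78]
push(8): heap contents = [8, 72, 78]
push(74): heap contents = [8, 72, 74, 78]
push(94): heap contents = [8, 72, 74, 78, 94]
pop() → 8: heap contents = [72, 74, 78, 94]
push(56): heap contents = [56, 72, 74, 78, 94]
pop() → 56: heap contents = [72, 74, 78, 94]
push(55): heap contents = [55, 72, 74, 78, 94]

Answer: 55 72 74 78 94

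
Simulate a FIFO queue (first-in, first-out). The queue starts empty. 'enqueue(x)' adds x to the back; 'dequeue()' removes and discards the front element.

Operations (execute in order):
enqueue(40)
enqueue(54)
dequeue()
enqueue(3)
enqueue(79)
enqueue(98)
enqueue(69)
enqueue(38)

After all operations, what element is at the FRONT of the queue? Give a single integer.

Answer: 54

Derivation:
enqueue(40): queue = [40]
enqueue(54): queue = [40, 54]
dequeue(): queue = [54]
enqueue(3): queue = [54, 3]
enqueue(79): queue = [54, 3, 79]
enqueue(98): queue = [54, 3, 79, 98]
enqueue(69): queue = [54, 3, 79, 98, 69]
enqueue(38): queue = [54, 3, 79, 98, 69, 38]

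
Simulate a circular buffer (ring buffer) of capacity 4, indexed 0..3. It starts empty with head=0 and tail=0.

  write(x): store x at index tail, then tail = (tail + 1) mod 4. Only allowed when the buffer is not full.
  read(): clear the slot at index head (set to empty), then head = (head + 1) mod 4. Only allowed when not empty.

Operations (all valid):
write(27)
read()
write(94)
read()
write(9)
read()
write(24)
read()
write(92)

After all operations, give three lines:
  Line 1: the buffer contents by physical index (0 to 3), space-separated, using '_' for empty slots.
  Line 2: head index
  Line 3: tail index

Answer: 92 _ _ _
0
1

Derivation:
write(27): buf=[27 _ _ _], head=0, tail=1, size=1
read(): buf=[_ _ _ _], head=1, tail=1, size=0
write(94): buf=[_ 94 _ _], head=1, tail=2, size=1
read(): buf=[_ _ _ _], head=2, tail=2, size=0
write(9): buf=[_ _ 9 _], head=2, tail=3, size=1
read(): buf=[_ _ _ _], head=3, tail=3, size=0
write(24): buf=[_ _ _ 24], head=3, tail=0, size=1
read(): buf=[_ _ _ _], head=0, tail=0, size=0
write(92): buf=[92 _ _ _], head=0, tail=1, size=1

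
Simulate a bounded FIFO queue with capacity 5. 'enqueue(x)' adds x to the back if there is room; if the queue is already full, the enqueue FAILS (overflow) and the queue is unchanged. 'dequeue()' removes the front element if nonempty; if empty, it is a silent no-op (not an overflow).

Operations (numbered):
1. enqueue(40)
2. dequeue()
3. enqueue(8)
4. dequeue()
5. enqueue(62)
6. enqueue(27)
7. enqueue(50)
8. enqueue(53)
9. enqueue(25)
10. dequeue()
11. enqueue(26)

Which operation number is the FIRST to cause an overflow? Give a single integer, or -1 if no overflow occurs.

Answer: -1

Derivation:
1. enqueue(40): size=1
2. dequeue(): size=0
3. enqueue(8): size=1
4. dequeue(): size=0
5. enqueue(62): size=1
6. enqueue(27): size=2
7. enqueue(50): size=3
8. enqueue(53): size=4
9. enqueue(25): size=5
10. dequeue(): size=4
11. enqueue(26): size=5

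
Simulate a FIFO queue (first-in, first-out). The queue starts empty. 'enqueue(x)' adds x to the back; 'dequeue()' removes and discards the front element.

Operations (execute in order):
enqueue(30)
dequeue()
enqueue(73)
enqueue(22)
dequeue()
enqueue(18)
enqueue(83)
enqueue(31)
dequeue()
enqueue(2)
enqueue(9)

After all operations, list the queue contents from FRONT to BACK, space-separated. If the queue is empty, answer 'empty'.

Answer: 18 83 31 2 9

Derivation:
enqueue(30): [30]
dequeue(): []
enqueue(73): [73]
enqueue(22): [73, 22]
dequeue(): [22]
enqueue(18): [22, 18]
enqueue(83): [22, 18, 83]
enqueue(31): [22, 18, 83, 31]
dequeue(): [18, 83, 31]
enqueue(2): [18, 83, 31, 2]
enqueue(9): [18, 83, 31, 2, 9]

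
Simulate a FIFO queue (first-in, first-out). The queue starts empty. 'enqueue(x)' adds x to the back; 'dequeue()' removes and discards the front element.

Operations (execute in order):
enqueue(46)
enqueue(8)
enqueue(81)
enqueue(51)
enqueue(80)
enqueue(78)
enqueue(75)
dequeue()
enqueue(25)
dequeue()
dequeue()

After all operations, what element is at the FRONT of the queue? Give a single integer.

Answer: 51

Derivation:
enqueue(46): queue = [46]
enqueue(8): queue = [46, 8]
enqueue(81): queue = [46, 8, 81]
enqueue(51): queue = [46, 8, 81, 51]
enqueue(80): queue = [46, 8, 81, 51, 80]
enqueue(78): queue = [46, 8, 81, 51, 80, 78]
enqueue(75): queue = [46, 8, 81, 51, 80, 78, 75]
dequeue(): queue = [8, 81, 51, 80, 78, 75]
enqueue(25): queue = [8, 81, 51, 80, 78, 75, 25]
dequeue(): queue = [81, 51, 80, 78, 75, 25]
dequeue(): queue = [51, 80, 78, 75, 25]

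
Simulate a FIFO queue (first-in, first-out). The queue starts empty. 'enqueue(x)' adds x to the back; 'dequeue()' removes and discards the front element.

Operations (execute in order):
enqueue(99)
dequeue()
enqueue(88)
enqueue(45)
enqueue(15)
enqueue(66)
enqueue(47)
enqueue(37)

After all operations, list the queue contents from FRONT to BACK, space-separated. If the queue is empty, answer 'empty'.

Answer: 88 45 15 66 47 37

Derivation:
enqueue(99): [99]
dequeue(): []
enqueue(88): [88]
enqueue(45): [88, 45]
enqueue(15): [88, 45, 15]
enqueue(66): [88, 45, 15, 66]
enqueue(47): [88, 45, 15, 66, 47]
enqueue(37): [88, 45, 15, 66, 47, 37]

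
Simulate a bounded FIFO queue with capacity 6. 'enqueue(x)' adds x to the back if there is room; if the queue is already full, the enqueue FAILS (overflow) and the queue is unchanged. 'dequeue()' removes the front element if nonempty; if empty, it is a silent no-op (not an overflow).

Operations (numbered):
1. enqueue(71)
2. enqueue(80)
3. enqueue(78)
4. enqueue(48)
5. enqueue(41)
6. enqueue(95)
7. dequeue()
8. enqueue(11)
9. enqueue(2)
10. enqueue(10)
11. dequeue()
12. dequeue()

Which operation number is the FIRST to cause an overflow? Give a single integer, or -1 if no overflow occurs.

1. enqueue(71): size=1
2. enqueue(80): size=2
3. enqueue(78): size=3
4. enqueue(48): size=4
5. enqueue(41): size=5
6. enqueue(95): size=6
7. dequeue(): size=5
8. enqueue(11): size=6
9. enqueue(2): size=6=cap → OVERFLOW (fail)
10. enqueue(10): size=6=cap → OVERFLOW (fail)
11. dequeue(): size=5
12. dequeue(): size=4

Answer: 9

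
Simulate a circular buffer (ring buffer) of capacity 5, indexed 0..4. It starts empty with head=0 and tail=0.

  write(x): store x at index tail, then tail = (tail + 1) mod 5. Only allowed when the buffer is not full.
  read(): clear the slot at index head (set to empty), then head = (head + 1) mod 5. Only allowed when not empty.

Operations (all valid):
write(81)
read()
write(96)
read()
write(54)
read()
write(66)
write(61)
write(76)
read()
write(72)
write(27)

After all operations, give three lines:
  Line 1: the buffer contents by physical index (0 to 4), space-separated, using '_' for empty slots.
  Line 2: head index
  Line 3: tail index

Answer: 76 72 27 _ 61
4
3

Derivation:
write(81): buf=[81 _ _ _ _], head=0, tail=1, size=1
read(): buf=[_ _ _ _ _], head=1, tail=1, size=0
write(96): buf=[_ 96 _ _ _], head=1, tail=2, size=1
read(): buf=[_ _ _ _ _], head=2, tail=2, size=0
write(54): buf=[_ _ 54 _ _], head=2, tail=3, size=1
read(): buf=[_ _ _ _ _], head=3, tail=3, size=0
write(66): buf=[_ _ _ 66 _], head=3, tail=4, size=1
write(61): buf=[_ _ _ 66 61], head=3, tail=0, size=2
write(76): buf=[76 _ _ 66 61], head=3, tail=1, size=3
read(): buf=[76 _ _ _ 61], head=4, tail=1, size=2
write(72): buf=[76 72 _ _ 61], head=4, tail=2, size=3
write(27): buf=[76 72 27 _ 61], head=4, tail=3, size=4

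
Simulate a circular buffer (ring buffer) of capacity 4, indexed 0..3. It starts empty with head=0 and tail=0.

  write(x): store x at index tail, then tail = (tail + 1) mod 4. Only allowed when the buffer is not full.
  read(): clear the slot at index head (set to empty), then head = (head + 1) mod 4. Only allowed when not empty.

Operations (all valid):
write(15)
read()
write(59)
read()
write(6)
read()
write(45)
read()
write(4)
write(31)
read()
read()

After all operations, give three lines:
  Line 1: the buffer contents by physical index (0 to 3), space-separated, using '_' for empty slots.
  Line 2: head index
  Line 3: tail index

write(15): buf=[15 _ _ _], head=0, tail=1, size=1
read(): buf=[_ _ _ _], head=1, tail=1, size=0
write(59): buf=[_ 59 _ _], head=1, tail=2, size=1
read(): buf=[_ _ _ _], head=2, tail=2, size=0
write(6): buf=[_ _ 6 _], head=2, tail=3, size=1
read(): buf=[_ _ _ _], head=3, tail=3, size=0
write(45): buf=[_ _ _ 45], head=3, tail=0, size=1
read(): buf=[_ _ _ _], head=0, tail=0, size=0
write(4): buf=[4 _ _ _], head=0, tail=1, size=1
write(31): buf=[4 31 _ _], head=0, tail=2, size=2
read(): buf=[_ 31 _ _], head=1, tail=2, size=1
read(): buf=[_ _ _ _], head=2, tail=2, size=0

Answer: _ _ _ _
2
2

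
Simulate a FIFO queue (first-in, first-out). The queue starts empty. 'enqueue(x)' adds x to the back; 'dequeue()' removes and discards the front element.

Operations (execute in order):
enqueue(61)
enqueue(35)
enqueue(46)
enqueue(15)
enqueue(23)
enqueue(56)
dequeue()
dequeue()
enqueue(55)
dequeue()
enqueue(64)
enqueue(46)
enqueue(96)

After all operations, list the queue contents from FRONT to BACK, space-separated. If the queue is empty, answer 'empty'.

Answer: 15 23 56 55 64 46 96

Derivation:
enqueue(61): [61]
enqueue(35): [61, 35]
enqueue(46): [61, 35, 46]
enqueue(15): [61, 35, 46, 15]
enqueue(23): [61, 35, 46, 15, 23]
enqueue(56): [61, 35, 46, 15, 23, 56]
dequeue(): [35, 46, 15, 23, 56]
dequeue(): [46, 15, 23, 56]
enqueue(55): [46, 15, 23, 56, 55]
dequeue(): [15, 23, 56, 55]
enqueue(64): [15, 23, 56, 55, 64]
enqueue(46): [15, 23, 56, 55, 64, 46]
enqueue(96): [15, 23, 56, 55, 64, 46, 96]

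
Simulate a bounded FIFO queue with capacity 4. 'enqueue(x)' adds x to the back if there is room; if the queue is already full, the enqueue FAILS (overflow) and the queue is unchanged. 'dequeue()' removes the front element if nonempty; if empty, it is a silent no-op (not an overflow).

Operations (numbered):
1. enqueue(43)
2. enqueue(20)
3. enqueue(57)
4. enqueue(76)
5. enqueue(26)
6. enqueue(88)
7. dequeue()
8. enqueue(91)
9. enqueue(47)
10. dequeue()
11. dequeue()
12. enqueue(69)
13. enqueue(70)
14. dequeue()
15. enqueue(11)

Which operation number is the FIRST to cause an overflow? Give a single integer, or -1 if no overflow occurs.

1. enqueue(43): size=1
2. enqueue(20): size=2
3. enqueue(57): size=3
4. enqueue(76): size=4
5. enqueue(26): size=4=cap → OVERFLOW (fail)
6. enqueue(88): size=4=cap → OVERFLOW (fail)
7. dequeue(): size=3
8. enqueue(91): size=4
9. enqueue(47): size=4=cap → OVERFLOW (fail)
10. dequeue(): size=3
11. dequeue(): size=2
12. enqueue(69): size=3
13. enqueue(70): size=4
14. dequeue(): size=3
15. enqueue(11): size=4

Answer: 5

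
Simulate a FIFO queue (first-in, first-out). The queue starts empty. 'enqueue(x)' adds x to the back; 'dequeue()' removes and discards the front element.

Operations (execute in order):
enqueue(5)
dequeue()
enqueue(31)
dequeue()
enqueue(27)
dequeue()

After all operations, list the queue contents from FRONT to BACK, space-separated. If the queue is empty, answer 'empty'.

Answer: empty

Derivation:
enqueue(5): [5]
dequeue(): []
enqueue(31): [31]
dequeue(): []
enqueue(27): [27]
dequeue(): []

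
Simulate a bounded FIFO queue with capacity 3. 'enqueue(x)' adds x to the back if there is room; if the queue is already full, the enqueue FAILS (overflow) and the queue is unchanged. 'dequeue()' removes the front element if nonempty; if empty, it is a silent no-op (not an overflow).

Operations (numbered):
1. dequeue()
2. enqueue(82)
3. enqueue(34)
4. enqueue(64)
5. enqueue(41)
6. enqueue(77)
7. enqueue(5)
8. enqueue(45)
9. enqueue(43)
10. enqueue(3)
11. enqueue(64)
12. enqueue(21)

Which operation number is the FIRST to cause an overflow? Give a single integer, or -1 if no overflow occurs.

1. dequeue(): empty, no-op, size=0
2. enqueue(82): size=1
3. enqueue(34): size=2
4. enqueue(64): size=3
5. enqueue(41): size=3=cap → OVERFLOW (fail)
6. enqueue(77): size=3=cap → OVERFLOW (fail)
7. enqueue(5): size=3=cap → OVERFLOW (fail)
8. enqueue(45): size=3=cap → OVERFLOW (fail)
9. enqueue(43): size=3=cap → OVERFLOW (fail)
10. enqueue(3): size=3=cap → OVERFLOW (fail)
11. enqueue(64): size=3=cap → OVERFLOW (fail)
12. enqueue(21): size=3=cap → OVERFLOW (fail)

Answer: 5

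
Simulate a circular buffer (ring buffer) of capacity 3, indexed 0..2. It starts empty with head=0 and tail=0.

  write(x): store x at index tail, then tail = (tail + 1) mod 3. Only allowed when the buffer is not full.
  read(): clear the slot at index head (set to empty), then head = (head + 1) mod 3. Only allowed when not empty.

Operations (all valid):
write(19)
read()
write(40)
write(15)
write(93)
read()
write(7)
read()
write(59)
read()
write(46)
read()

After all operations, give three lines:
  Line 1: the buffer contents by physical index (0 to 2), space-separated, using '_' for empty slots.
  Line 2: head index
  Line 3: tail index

Answer: 46 _ 59
2
1

Derivation:
write(19): buf=[19 _ _], head=0, tail=1, size=1
read(): buf=[_ _ _], head=1, tail=1, size=0
write(40): buf=[_ 40 _], head=1, tail=2, size=1
write(15): buf=[_ 40 15], head=1, tail=0, size=2
write(93): buf=[93 40 15], head=1, tail=1, size=3
read(): buf=[93 _ 15], head=2, tail=1, size=2
write(7): buf=[93 7 15], head=2, tail=2, size=3
read(): buf=[93 7 _], head=0, tail=2, size=2
write(59): buf=[93 7 59], head=0, tail=0, size=3
read(): buf=[_ 7 59], head=1, tail=0, size=2
write(46): buf=[46 7 59], head=1, tail=1, size=3
read(): buf=[46 _ 59], head=2, tail=1, size=2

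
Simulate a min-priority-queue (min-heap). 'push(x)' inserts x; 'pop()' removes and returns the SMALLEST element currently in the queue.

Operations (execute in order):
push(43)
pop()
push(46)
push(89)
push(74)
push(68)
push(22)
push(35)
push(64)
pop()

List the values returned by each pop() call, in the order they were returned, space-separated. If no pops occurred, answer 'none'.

push(43): heap contents = [43]
pop() → 43: heap contents = []
push(46): heap contents = [46]
push(89): heap contents = [46, 89]
push(74): heap contents = [46, 74, 89]
push(68): heap contents = [46, 68, 74, 89]
push(22): heap contents = [22, 46, 68, 74, 89]
push(35): heap contents = [22, 35, 46, 68, 74, 89]
push(64): heap contents = [22, 35, 46, 64, 68, 74, 89]
pop() → 22: heap contents = [35, 46, 64, 68, 74, 89]

Answer: 43 22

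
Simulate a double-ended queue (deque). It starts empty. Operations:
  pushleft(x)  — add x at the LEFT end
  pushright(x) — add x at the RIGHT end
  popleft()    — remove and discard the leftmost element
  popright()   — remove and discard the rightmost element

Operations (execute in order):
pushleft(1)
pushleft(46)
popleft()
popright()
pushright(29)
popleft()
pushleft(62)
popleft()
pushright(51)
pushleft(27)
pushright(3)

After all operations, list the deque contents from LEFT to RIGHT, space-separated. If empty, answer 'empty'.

pushleft(1): [1]
pushleft(46): [46, 1]
popleft(): [1]
popright(): []
pushright(29): [29]
popleft(): []
pushleft(62): [62]
popleft(): []
pushright(51): [51]
pushleft(27): [27, 51]
pushright(3): [27, 51, 3]

Answer: 27 51 3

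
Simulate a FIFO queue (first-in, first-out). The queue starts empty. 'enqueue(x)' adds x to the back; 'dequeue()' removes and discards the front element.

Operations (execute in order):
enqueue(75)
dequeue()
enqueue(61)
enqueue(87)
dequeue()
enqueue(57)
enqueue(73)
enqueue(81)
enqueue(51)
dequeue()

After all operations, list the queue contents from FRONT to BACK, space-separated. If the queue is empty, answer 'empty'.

enqueue(75): [75]
dequeue(): []
enqueue(61): [61]
enqueue(87): [61, 87]
dequeue(): [87]
enqueue(57): [87, 57]
enqueue(73): [87, 57, 73]
enqueue(81): [87, 57, 73, 81]
enqueue(51): [87, 57, 73, 81, 51]
dequeue(): [57, 73, 81, 51]

Answer: 57 73 81 51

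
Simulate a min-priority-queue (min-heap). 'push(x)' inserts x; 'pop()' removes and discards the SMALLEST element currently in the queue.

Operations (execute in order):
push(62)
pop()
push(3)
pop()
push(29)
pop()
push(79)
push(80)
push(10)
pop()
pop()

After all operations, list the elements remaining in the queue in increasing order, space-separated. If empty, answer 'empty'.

push(62): heap contents = [62]
pop() → 62: heap contents = []
push(3): heap contents = [3]
pop() → 3: heap contents = []
push(29): heap contents = [29]
pop() → 29: heap contents = []
push(79): heap contents = [79]
push(80): heap contents = [79, 80]
push(10): heap contents = [10, 79, 80]
pop() → 10: heap contents = [79, 80]
pop() → 79: heap contents = [80]

Answer: 80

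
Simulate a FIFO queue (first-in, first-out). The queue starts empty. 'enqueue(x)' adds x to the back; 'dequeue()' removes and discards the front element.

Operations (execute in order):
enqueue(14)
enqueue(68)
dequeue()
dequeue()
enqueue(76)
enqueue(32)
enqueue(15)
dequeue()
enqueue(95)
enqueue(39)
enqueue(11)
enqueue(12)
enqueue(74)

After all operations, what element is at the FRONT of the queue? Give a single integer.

Answer: 32

Derivation:
enqueue(14): queue = [14]
enqueue(68): queue = [14, 68]
dequeue(): queue = [68]
dequeue(): queue = []
enqueue(76): queue = [76]
enqueue(32): queue = [76, 32]
enqueue(15): queue = [76, 32, 15]
dequeue(): queue = [32, 15]
enqueue(95): queue = [32, 15, 95]
enqueue(39): queue = [32, 15, 95, 39]
enqueue(11): queue = [32, 15, 95, 39, 11]
enqueue(12): queue = [32, 15, 95, 39, 11, 12]
enqueue(74): queue = [32, 15, 95, 39, 11, 12, 74]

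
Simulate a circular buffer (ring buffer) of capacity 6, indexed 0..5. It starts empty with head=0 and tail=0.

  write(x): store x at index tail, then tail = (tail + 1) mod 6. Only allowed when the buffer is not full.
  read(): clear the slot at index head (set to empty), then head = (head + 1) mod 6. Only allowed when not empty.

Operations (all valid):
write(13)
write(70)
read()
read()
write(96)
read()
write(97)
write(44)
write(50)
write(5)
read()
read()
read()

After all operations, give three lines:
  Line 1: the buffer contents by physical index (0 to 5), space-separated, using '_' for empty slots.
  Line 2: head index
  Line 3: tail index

write(13): buf=[13 _ _ _ _ _], head=0, tail=1, size=1
write(70): buf=[13 70 _ _ _ _], head=0, tail=2, size=2
read(): buf=[_ 70 _ _ _ _], head=1, tail=2, size=1
read(): buf=[_ _ _ _ _ _], head=2, tail=2, size=0
write(96): buf=[_ _ 96 _ _ _], head=2, tail=3, size=1
read(): buf=[_ _ _ _ _ _], head=3, tail=3, size=0
write(97): buf=[_ _ _ 97 _ _], head=3, tail=4, size=1
write(44): buf=[_ _ _ 97 44 _], head=3, tail=5, size=2
write(50): buf=[_ _ _ 97 44 50], head=3, tail=0, size=3
write(5): buf=[5 _ _ 97 44 50], head=3, tail=1, size=4
read(): buf=[5 _ _ _ 44 50], head=4, tail=1, size=3
read(): buf=[5 _ _ _ _ 50], head=5, tail=1, size=2
read(): buf=[5 _ _ _ _ _], head=0, tail=1, size=1

Answer: 5 _ _ _ _ _
0
1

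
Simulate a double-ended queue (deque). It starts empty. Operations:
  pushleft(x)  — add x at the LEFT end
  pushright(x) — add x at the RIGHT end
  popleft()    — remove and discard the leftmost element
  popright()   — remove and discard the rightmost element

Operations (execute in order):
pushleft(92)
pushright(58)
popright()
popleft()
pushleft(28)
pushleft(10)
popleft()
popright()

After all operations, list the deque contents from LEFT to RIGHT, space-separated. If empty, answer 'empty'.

Answer: empty

Derivation:
pushleft(92): [92]
pushright(58): [92, 58]
popright(): [92]
popleft(): []
pushleft(28): [28]
pushleft(10): [10, 28]
popleft(): [28]
popright(): []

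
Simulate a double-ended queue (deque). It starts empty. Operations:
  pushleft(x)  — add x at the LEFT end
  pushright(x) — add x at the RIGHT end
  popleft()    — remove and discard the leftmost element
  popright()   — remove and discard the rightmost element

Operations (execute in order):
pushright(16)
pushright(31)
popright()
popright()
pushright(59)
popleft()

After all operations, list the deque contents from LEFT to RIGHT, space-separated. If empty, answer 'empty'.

pushright(16): [16]
pushright(31): [16, 31]
popright(): [16]
popright(): []
pushright(59): [59]
popleft(): []

Answer: empty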